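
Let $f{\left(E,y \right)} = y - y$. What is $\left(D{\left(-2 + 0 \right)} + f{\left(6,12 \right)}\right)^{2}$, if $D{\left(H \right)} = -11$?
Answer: $121$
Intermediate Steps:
$f{\left(E,y \right)} = 0$
$\left(D{\left(-2 + 0 \right)} + f{\left(6,12 \right)}\right)^{2} = \left(-11 + 0\right)^{2} = \left(-11\right)^{2} = 121$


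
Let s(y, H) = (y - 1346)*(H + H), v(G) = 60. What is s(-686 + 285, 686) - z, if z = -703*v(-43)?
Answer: -2354704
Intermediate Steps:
s(y, H) = 2*H*(-1346 + y) (s(y, H) = (-1346 + y)*(2*H) = 2*H*(-1346 + y))
z = -42180 (z = -703*60 = -42180)
s(-686 + 285, 686) - z = 2*686*(-1346 + (-686 + 285)) - 1*(-42180) = 2*686*(-1346 - 401) + 42180 = 2*686*(-1747) + 42180 = -2396884 + 42180 = -2354704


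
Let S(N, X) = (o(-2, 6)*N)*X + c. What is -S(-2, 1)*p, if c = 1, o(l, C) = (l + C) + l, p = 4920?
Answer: 14760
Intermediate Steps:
o(l, C) = C + 2*l (o(l, C) = (C + l) + l = C + 2*l)
S(N, X) = 1 + 2*N*X (S(N, X) = ((6 + 2*(-2))*N)*X + 1 = ((6 - 4)*N)*X + 1 = (2*N)*X + 1 = 2*N*X + 1 = 1 + 2*N*X)
-S(-2, 1)*p = -(1 + 2*(-2)*1)*4920 = -(1 - 4)*4920 = -(-3)*4920 = -1*(-14760) = 14760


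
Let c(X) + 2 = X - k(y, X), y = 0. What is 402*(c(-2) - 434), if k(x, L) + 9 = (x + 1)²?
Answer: -172860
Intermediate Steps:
k(x, L) = -9 + (1 + x)² (k(x, L) = -9 + (x + 1)² = -9 + (1 + x)²)
c(X) = 6 + X (c(X) = -2 + (X - (-9 + (1 + 0)²)) = -2 + (X - (-9 + 1²)) = -2 + (X - (-9 + 1)) = -2 + (X - 1*(-8)) = -2 + (X + 8) = -2 + (8 + X) = 6 + X)
402*(c(-2) - 434) = 402*((6 - 2) - 434) = 402*(4 - 434) = 402*(-430) = -172860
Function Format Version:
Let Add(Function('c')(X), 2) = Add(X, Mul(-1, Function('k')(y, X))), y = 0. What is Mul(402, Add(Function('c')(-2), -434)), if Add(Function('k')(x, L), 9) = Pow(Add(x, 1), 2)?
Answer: -172860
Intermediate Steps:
Function('k')(x, L) = Add(-9, Pow(Add(1, x), 2)) (Function('k')(x, L) = Add(-9, Pow(Add(x, 1), 2)) = Add(-9, Pow(Add(1, x), 2)))
Function('c')(X) = Add(6, X) (Function('c')(X) = Add(-2, Add(X, Mul(-1, Add(-9, Pow(Add(1, 0), 2))))) = Add(-2, Add(X, Mul(-1, Add(-9, Pow(1, 2))))) = Add(-2, Add(X, Mul(-1, Add(-9, 1)))) = Add(-2, Add(X, Mul(-1, -8))) = Add(-2, Add(X, 8)) = Add(-2, Add(8, X)) = Add(6, X))
Mul(402, Add(Function('c')(-2), -434)) = Mul(402, Add(Add(6, -2), -434)) = Mul(402, Add(4, -434)) = Mul(402, -430) = -172860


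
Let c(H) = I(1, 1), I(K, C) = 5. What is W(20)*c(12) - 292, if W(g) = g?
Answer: -192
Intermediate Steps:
c(H) = 5
W(20)*c(12) - 292 = 20*5 - 292 = 100 - 292 = -192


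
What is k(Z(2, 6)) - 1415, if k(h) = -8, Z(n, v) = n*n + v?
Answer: -1423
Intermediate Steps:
Z(n, v) = v + n² (Z(n, v) = n² + v = v + n²)
k(Z(2, 6)) - 1415 = -8 - 1415 = -1423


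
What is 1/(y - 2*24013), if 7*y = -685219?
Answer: -7/1021401 ≈ -6.8533e-6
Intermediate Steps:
y = -685219/7 (y = (⅐)*(-685219) = -685219/7 ≈ -97888.)
1/(y - 2*24013) = 1/(-685219/7 - 2*24013) = 1/(-685219/7 - 48026) = 1/(-1021401/7) = -7/1021401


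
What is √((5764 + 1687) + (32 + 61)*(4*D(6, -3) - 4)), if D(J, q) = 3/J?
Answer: √7265 ≈ 85.235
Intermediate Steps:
√((5764 + 1687) + (32 + 61)*(4*D(6, -3) - 4)) = √((5764 + 1687) + (32 + 61)*(4*(3/6) - 4)) = √(7451 + 93*(4*(3*(⅙)) - 4)) = √(7451 + 93*(4*(½) - 4)) = √(7451 + 93*(2 - 4)) = √(7451 + 93*(-2)) = √(7451 - 186) = √7265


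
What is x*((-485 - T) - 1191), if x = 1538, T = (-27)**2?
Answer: -3698890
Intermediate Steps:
T = 729
x*((-485 - T) - 1191) = 1538*((-485 - 1*729) - 1191) = 1538*((-485 - 729) - 1191) = 1538*(-1214 - 1191) = 1538*(-2405) = -3698890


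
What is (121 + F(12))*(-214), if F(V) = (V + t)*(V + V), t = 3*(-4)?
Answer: -25894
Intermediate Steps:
t = -12
F(V) = 2*V*(-12 + V) (F(V) = (V - 12)*(V + V) = (-12 + V)*(2*V) = 2*V*(-12 + V))
(121 + F(12))*(-214) = (121 + 2*12*(-12 + 12))*(-214) = (121 + 2*12*0)*(-214) = (121 + 0)*(-214) = 121*(-214) = -25894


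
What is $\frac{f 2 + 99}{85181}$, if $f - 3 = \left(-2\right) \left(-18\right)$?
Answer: $\frac{177}{85181} \approx 0.0020779$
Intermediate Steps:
$f = 39$ ($f = 3 - -36 = 3 + 36 = 39$)
$\frac{f 2 + 99}{85181} = \frac{39 \cdot 2 + 99}{85181} = \left(78 + 99\right) \frac{1}{85181} = 177 \cdot \frac{1}{85181} = \frac{177}{85181}$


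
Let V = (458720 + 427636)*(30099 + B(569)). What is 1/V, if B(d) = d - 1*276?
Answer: 1/26938131552 ≈ 3.7122e-11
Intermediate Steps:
B(d) = -276 + d (B(d) = d - 276 = -276 + d)
V = 26938131552 (V = (458720 + 427636)*(30099 + (-276 + 569)) = 886356*(30099 + 293) = 886356*30392 = 26938131552)
1/V = 1/26938131552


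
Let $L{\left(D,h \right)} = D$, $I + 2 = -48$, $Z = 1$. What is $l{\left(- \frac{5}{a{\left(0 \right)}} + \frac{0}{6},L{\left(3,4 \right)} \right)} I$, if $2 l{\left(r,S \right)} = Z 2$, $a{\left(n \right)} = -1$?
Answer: $-50$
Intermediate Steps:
$I = -50$ ($I = -2 - 48 = -50$)
$l{\left(r,S \right)} = 1$ ($l{\left(r,S \right)} = \frac{1 \cdot 2}{2} = \frac{1}{2} \cdot 2 = 1$)
$l{\left(- \frac{5}{a{\left(0 \right)}} + \frac{0}{6},L{\left(3,4 \right)} \right)} I = 1 \left(-50\right) = -50$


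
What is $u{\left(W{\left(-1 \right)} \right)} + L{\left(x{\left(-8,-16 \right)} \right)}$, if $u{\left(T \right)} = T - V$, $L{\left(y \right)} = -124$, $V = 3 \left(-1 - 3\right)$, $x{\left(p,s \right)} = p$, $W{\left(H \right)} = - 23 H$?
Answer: $-89$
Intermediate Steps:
$V = -12$ ($V = 3 \left(-4\right) = -12$)
$u{\left(T \right)} = 12 + T$ ($u{\left(T \right)} = T - -12 = T + 12 = 12 + T$)
$u{\left(W{\left(-1 \right)} \right)} + L{\left(x{\left(-8,-16 \right)} \right)} = \left(12 - -23\right) - 124 = \left(12 + 23\right) - 124 = 35 - 124 = -89$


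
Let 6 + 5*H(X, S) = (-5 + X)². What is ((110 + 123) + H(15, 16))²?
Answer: 1585081/25 ≈ 63403.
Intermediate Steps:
H(X, S) = -6/5 + (-5 + X)²/5
((110 + 123) + H(15, 16))² = ((110 + 123) + (-6/5 + (-5 + 15)²/5))² = (233 + (-6/5 + (⅕)*10²))² = (233 + (-6/5 + (⅕)*100))² = (233 + (-6/5 + 20))² = (233 + 94/5)² = (1259/5)² = 1585081/25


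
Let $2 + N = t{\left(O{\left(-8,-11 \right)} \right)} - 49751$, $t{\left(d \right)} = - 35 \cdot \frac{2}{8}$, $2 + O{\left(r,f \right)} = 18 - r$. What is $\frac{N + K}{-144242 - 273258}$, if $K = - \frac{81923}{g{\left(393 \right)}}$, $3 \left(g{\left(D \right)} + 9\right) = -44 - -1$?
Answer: $\frac{6475107}{58450000} \approx 0.11078$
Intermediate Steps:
$O{\left(r,f \right)} = 16 - r$ ($O{\left(r,f \right)} = -2 - \left(-18 + r\right) = 16 - r$)
$g{\left(D \right)} = - \frac{70}{3}$ ($g{\left(D \right)} = -9 + \frac{-44 - -1}{3} = -9 + \frac{-44 + 1}{3} = -9 + \frac{1}{3} \left(-43\right) = -9 - \frac{43}{3} = - \frac{70}{3}$)
$t{\left(d \right)} = - \frac{35}{4}$ ($t{\left(d \right)} = - 35 \cdot 2 \cdot \frac{1}{8} = \left(-35\right) \frac{1}{4} = - \frac{35}{4}$)
$K = \frac{245769}{70}$ ($K = - \frac{81923}{- \frac{70}{3}} = \left(-81923\right) \left(- \frac{3}{70}\right) = \frac{245769}{70} \approx 3511.0$)
$N = - \frac{199047}{4}$ ($N = -2 - \frac{199039}{4} = - \frac{199047}{4} \approx -49762.0$)
$\frac{N + K}{-144242 - 273258} = \frac{- \frac{199047}{4} + \frac{245769}{70}}{-144242 - 273258} = - \frac{6475107}{140 \left(-417500\right)} = \left(- \frac{6475107}{140}\right) \left(- \frac{1}{417500}\right) = \frac{6475107}{58450000}$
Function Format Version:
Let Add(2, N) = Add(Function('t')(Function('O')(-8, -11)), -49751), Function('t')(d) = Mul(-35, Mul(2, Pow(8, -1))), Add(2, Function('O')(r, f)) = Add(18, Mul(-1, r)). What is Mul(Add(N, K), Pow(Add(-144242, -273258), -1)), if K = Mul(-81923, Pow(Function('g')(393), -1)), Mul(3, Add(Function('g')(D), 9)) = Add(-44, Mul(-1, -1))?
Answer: Rational(6475107, 58450000) ≈ 0.11078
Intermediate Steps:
Function('O')(r, f) = Add(16, Mul(-1, r)) (Function('O')(r, f) = Add(-2, Add(18, Mul(-1, r))) = Add(16, Mul(-1, r)))
Function('g')(D) = Rational(-70, 3) (Function('g')(D) = Add(-9, Mul(Rational(1, 3), Add(-44, Mul(-1, -1)))) = Add(-9, Mul(Rational(1, 3), Add(-44, 1))) = Add(-9, Mul(Rational(1, 3), -43)) = Add(-9, Rational(-43, 3)) = Rational(-70, 3))
Function('t')(d) = Rational(-35, 4) (Function('t')(d) = Mul(-35, Mul(2, Rational(1, 8))) = Mul(-35, Rational(1, 4)) = Rational(-35, 4))
K = Rational(245769, 70) (K = Mul(-81923, Pow(Rational(-70, 3), -1)) = Mul(-81923, Rational(-3, 70)) = Rational(245769, 70) ≈ 3511.0)
N = Rational(-199047, 4) (N = Add(-2, Add(Rational(-35, 4), -49751)) = Add(-2, Rational(-199039, 4)) = Rational(-199047, 4) ≈ -49762.)
Mul(Add(N, K), Pow(Add(-144242, -273258), -1)) = Mul(Add(Rational(-199047, 4), Rational(245769, 70)), Pow(Add(-144242, -273258), -1)) = Mul(Rational(-6475107, 140), Pow(-417500, -1)) = Mul(Rational(-6475107, 140), Rational(-1, 417500)) = Rational(6475107, 58450000)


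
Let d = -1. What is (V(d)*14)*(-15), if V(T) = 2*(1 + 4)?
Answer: -2100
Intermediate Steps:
V(T) = 10 (V(T) = 2*5 = 10)
(V(d)*14)*(-15) = (10*14)*(-15) = 140*(-15) = -2100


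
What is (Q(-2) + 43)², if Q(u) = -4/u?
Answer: 2025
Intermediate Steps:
(Q(-2) + 43)² = (-4/(-2) + 43)² = (-4*(-½) + 43)² = (2 + 43)² = 45² = 2025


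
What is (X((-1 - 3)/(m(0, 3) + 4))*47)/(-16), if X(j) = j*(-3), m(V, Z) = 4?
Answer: -141/32 ≈ -4.4063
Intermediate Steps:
X(j) = -3*j
(X((-1 - 3)/(m(0, 3) + 4))*47)/(-16) = (-3*(-1 - 3)/(4 + 4)*47)/(-16) = (-(-12)/8*47)*(-1/16) = (-3*(-½)*47)*(-1/16) = ((3/2)*47)*(-1/16) = (141/2)*(-1/16) = -141/32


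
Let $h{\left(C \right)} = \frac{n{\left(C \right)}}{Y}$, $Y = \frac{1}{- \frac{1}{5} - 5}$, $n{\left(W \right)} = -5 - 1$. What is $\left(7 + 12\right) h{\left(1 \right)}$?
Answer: $\frac{2964}{5} \approx 592.8$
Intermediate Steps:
$n{\left(W \right)} = -6$ ($n{\left(W \right)} = -5 - 1 = -6$)
$Y = - \frac{5}{26}$ ($Y = \frac{1}{\left(-1\right) \frac{1}{5} - 5} = \frac{1}{- \frac{1}{5} - 5} = \frac{1}{- \frac{26}{5}} = - \frac{5}{26} \approx -0.19231$)
$h{\left(C \right)} = \frac{156}{5}$ ($h{\left(C \right)} = - \frac{6}{- \frac{5}{26}} = \left(-6\right) \left(- \frac{26}{5}\right) = \frac{156}{5}$)
$\left(7 + 12\right) h{\left(1 \right)} = \left(7 + 12\right) \frac{156}{5} = 19 \cdot \frac{156}{5} = \frac{2964}{5}$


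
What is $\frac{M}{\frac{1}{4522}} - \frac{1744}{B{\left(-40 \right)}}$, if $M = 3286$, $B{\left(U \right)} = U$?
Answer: $\frac{74296678}{5} \approx 1.4859 \cdot 10^{7}$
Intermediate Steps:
$\frac{M}{\frac{1}{4522}} - \frac{1744}{B{\left(-40 \right)}} = \frac{3286}{\frac{1}{4522}} - \frac{1744}{-40} = 3286 \frac{1}{\frac{1}{4522}} - - \frac{218}{5} = 3286 \cdot 4522 + \frac{218}{5} = 14859292 + \frac{218}{5} = \frac{74296678}{5}$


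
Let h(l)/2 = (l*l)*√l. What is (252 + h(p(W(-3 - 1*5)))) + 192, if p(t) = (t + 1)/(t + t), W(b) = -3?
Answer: 444 + 2*√3/27 ≈ 444.13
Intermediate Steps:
p(t) = (1 + t)/(2*t) (p(t) = (1 + t)/((2*t)) = (1 + t)*(1/(2*t)) = (1 + t)/(2*t))
h(l) = 2*l^(5/2) (h(l) = 2*((l*l)*√l) = 2*(l²*√l) = 2*l^(5/2))
(252 + h(p(W(-3 - 1*5)))) + 192 = (252 + 2*((½)*(1 - 3)/(-3))^(5/2)) + 192 = (252 + 2*((½)*(-⅓)*(-2))^(5/2)) + 192 = (252 + 2*(⅓)^(5/2)) + 192 = (252 + 2*(√3/27)) + 192 = (252 + 2*√3/27) + 192 = 444 + 2*√3/27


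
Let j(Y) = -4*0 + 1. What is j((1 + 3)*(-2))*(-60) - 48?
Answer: -108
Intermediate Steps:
j(Y) = 1 (j(Y) = 0 + 1 = 1)
j((1 + 3)*(-2))*(-60) - 48 = 1*(-60) - 48 = -60 - 48 = -108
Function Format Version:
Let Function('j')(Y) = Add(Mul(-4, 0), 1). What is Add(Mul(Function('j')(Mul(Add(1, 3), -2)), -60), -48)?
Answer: -108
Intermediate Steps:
Function('j')(Y) = 1 (Function('j')(Y) = Add(0, 1) = 1)
Add(Mul(Function('j')(Mul(Add(1, 3), -2)), -60), -48) = Add(Mul(1, -60), -48) = Add(-60, -48) = -108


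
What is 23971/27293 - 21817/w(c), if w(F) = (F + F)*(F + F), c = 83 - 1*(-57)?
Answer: 26201531/43668800 ≈ 0.60001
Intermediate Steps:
c = 140 (c = 83 + 57 = 140)
w(F) = 4*F**2 (w(F) = (2*F)*(2*F) = 4*F**2)
23971/27293 - 21817/w(c) = 23971/27293 - 21817/(4*140**2) = 23971*(1/27293) - 21817/(4*19600) = 23971/27293 - 21817/78400 = 26201531/43668800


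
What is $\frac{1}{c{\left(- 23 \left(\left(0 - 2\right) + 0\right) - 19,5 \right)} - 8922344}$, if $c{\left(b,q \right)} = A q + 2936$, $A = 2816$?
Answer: $- \frac{1}{8905328} \approx -1.1229 \cdot 10^{-7}$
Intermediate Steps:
$c{\left(b,q \right)} = 2936 + 2816 q$ ($c{\left(b,q \right)} = 2816 q + 2936 = 2936 + 2816 q$)
$\frac{1}{c{\left(- 23 \left(\left(0 - 2\right) + 0\right) - 19,5 \right)} - 8922344} = \frac{1}{\left(2936 + 2816 \cdot 5\right) - 8922344} = \frac{1}{\left(2936 + 14080\right) - 8922344} = \frac{1}{17016 - 8922344} = \frac{1}{-8905328} = - \frac{1}{8905328}$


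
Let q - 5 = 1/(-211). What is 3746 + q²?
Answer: 167886582/44521 ≈ 3771.0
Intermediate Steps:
q = 1054/211 (q = 5 + 1/(-211) = 5 - 1/211 = 1054/211 ≈ 4.9953)
3746 + q² = 3746 + (1054/211)² = 3746 + 1110916/44521 = 167886582/44521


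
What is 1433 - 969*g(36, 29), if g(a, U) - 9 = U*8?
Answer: -232096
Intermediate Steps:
g(a, U) = 9 + 8*U (g(a, U) = 9 + U*8 = 9 + 8*U)
1433 - 969*g(36, 29) = 1433 - 969*(9 + 8*29) = 1433 - 969*(9 + 232) = 1433 - 969*241 = 1433 - 233529 = -232096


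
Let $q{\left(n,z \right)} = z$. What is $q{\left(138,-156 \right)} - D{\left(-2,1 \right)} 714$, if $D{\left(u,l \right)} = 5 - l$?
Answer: $-3012$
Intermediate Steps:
$q{\left(138,-156 \right)} - D{\left(-2,1 \right)} 714 = -156 - \left(5 - 1\right) 714 = -156 - 4 \cdot 714 = -156 - 2856 = -3012$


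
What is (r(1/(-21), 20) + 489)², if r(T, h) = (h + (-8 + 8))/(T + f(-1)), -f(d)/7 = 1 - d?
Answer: 827540289/3481 ≈ 2.3773e+5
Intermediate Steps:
f(d) = -7 + 7*d (f(d) = -7*(1 - d) = -7 + 7*d)
r(T, h) = h/(-14 + T) (r(T, h) = (h + (-8 + 8))/(T + (-7 + 7*(-1))) = (h + 0)/(T + (-7 - 7)) = h/(T - 14) = h/(-14 + T))
(r(1/(-21), 20) + 489)² = (20/(-14 + 1/(-21)) + 489)² = (20/(-14 - 1/21) + 489)² = (20/(-295/21) + 489)² = (20*(-21/295) + 489)² = (-84/59 + 489)² = (28767/59)² = 827540289/3481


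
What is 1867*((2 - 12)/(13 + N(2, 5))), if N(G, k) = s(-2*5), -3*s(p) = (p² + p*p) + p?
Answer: 56010/151 ≈ 370.93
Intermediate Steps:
s(p) = -2*p²/3 - p/3 (s(p) = -((p² + p*p) + p)/3 = -((p² + p²) + p)/3 = -(2*p² + p)/3 = -(p + 2*p²)/3 = -2*p²/3 - p/3)
N(G, k) = -190/3 (N(G, k) = -(-2*5)*(1 + 2*(-2*5))/3 = -⅓*(-10)*(1 + 2*(-10)) = -⅓*(-10)*(1 - 20) = -⅓*(-10)*(-19) = -190/3)
1867*((2 - 12)/(13 + N(2, 5))) = 1867*((2 - 12)/(13 - 190/3)) = 1867*(-10/(-151/3)) = 1867*(-10*(-3/151)) = 1867*(30/151) = 56010/151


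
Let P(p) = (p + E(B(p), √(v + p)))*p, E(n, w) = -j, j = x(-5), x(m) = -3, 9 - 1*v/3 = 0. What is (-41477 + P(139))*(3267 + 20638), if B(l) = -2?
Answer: -519670795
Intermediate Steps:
v = 27 (v = 27 - 3*0 = 27 + 0 = 27)
j = -3
E(n, w) = 3 (E(n, w) = -1*(-3) = 3)
P(p) = p*(3 + p) (P(p) = (p + 3)*p = (3 + p)*p = p*(3 + p))
(-41477 + P(139))*(3267 + 20638) = (-41477 + 139*(3 + 139))*(3267 + 20638) = (-41477 + 139*142)*23905 = (-41477 + 19738)*23905 = -21739*23905 = -519670795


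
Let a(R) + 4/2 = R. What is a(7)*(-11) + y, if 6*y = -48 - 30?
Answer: -68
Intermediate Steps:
a(R) = -2 + R
y = -13 (y = (-48 - 30)/6 = (1/6)*(-78) = -13)
a(7)*(-11) + y = (-2 + 7)*(-11) - 13 = 5*(-11) - 13 = -55 - 13 = -68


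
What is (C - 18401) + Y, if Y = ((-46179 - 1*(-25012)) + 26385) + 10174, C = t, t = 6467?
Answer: 3458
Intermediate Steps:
C = 6467
Y = 15392 (Y = ((-46179 + 25012) + 26385) + 10174 = (-21167 + 26385) + 10174 = 5218 + 10174 = 15392)
(C - 18401) + Y = (6467 - 18401) + 15392 = -11934 + 15392 = 3458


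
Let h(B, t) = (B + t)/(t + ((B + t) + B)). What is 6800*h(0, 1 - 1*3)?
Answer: 3400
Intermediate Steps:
h(B, t) = (B + t)/(2*B + 2*t) (h(B, t) = (B + t)/(t + (t + 2*B)) = (B + t)/(2*B + 2*t))
6800*h(0, 1 - 1*3) = 6800*(1/2) = 3400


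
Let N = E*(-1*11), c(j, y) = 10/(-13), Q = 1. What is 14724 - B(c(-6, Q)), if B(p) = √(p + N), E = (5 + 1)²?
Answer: 14724 - I*√67054/13 ≈ 14724.0 - 19.919*I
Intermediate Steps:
E = 36 (E = 6² = 36)
c(j, y) = -10/13 (c(j, y) = 10*(-1/13) = -10/13)
N = -396 (N = 36*(-1*11) = 36*(-11) = -396)
B(p) = √(-396 + p) (B(p) = √(p - 396) = √(-396 + p))
14724 - B(c(-6, Q)) = 14724 - √(-396 - 10/13) = 14724 - √(-5158/13) = 14724 - I*√67054/13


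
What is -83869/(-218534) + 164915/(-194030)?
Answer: -988321627/2120107601 ≈ -0.46617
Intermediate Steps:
-83869/(-218534) + 164915/(-194030) = -83869*(-1/218534) + 164915*(-1/194030) = 83869/218534 - 32983/38806 = -988321627/2120107601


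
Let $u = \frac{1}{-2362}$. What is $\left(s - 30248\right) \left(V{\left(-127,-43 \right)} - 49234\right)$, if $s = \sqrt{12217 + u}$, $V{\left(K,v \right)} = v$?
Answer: $1490530696 - \frac{49277 \sqrt{68159178186}}{2362} \approx 1.4851 \cdot 10^{9}$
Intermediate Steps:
$u = - \frac{1}{2362} \approx -0.00042337$
$s = \frac{\sqrt{68159178186}}{2362}$ ($s = \sqrt{12217 - \frac{1}{2362}} = \sqrt{\frac{28856553}{2362}} = \frac{\sqrt{68159178186}}{2362} \approx 110.53$)
$\left(s - 30248\right) \left(V{\left(-127,-43 \right)} - 49234\right) = \left(\frac{\sqrt{68159178186}}{2362} - 30248\right) \left(-43 - 49234\right) = \left(-30248 + \frac{\sqrt{68159178186}}{2362}\right) \left(-49277\right) = 1490530696 - \frac{49277 \sqrt{68159178186}}{2362}$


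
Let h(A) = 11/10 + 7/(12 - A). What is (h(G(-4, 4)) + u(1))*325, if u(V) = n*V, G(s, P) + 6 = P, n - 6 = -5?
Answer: 845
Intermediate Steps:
n = 1 (n = 6 - 5 = 1)
G(s, P) = -6 + P
h(A) = 11/10 + 7/(12 - A) (h(A) = 11*(⅒) + 7/(12 - A) = 11/10 + 7/(12 - A))
u(V) = V (u(V) = 1*V = V)
(h(G(-4, 4)) + u(1))*325 = ((-202 + 11*(-6 + 4))/(10*(-12 + (-6 + 4))) + 1)*325 = ((-202 + 11*(-2))/(10*(-12 - 2)) + 1)*325 = ((⅒)*(-202 - 22)/(-14) + 1)*325 = ((⅒)*(-1/14)*(-224) + 1)*325 = (8/5 + 1)*325 = (13/5)*325 = 845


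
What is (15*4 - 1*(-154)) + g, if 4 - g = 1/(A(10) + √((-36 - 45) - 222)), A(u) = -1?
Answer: 66273/304 + I*√303/304 ≈ 218.0 + 0.05726*I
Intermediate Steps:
g = 4 - 1/(-1 + I*√303) (g = 4 - 1/(-1 + √((-36 - 45) - 222)) = 4 - 1/(-1 + √(-81 - 222)) = 4 - 1/(-1 + √(-303)) = 4 - 1/(-1 + I*√303) ≈ 4.0033 + 0.05726*I)
(15*4 - 1*(-154)) + g = (15*4 - 1*(-154)) + (1217/304 + I*√303/304) = (60 + 154) + (1217/304 + I*√303/304) = 214 + (1217/304 + I*√303/304) = 66273/304 + I*√303/304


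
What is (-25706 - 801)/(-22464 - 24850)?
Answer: 26507/47314 ≈ 0.56024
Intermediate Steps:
(-25706 - 801)/(-22464 - 24850) = -26507/(-47314) = -26507*(-1/47314) = 26507/47314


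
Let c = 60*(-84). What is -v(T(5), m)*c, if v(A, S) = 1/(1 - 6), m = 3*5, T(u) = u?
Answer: -1008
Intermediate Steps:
c = -5040
m = 15
v(A, S) = -⅕ (v(A, S) = 1/(-5) = -⅕)
-v(T(5), m)*c = -(-1)*(-5040)/5 = -1*1008 = -1008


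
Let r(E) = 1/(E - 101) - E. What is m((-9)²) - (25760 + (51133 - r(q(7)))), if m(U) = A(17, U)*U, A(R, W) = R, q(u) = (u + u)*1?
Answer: -6571111/87 ≈ -75530.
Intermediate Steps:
q(u) = 2*u (q(u) = (2*u)*1 = 2*u)
r(E) = 1/(-101 + E) - E
m(U) = 17*U
m((-9)²) - (25760 + (51133 - r(q(7)))) = 17*(-9)² - (25760 + (51133 - (1 - (2*7)² + 101*(2*7))/(-101 + 2*7))) = 17*81 - (25760 + (51133 - (1 - 1*14² + 101*14)/(-101 + 14))) = 1377 - (25760 + (51133 - (1 - 1*196 + 1414)/(-87))) = 1377 - (25760 + (51133 - (-1)*(1 - 196 + 1414)/87)) = 1377 - (25760 + (51133 - (-1)*1219/87)) = 1377 - (25760 + (51133 - 1*(-1219/87))) = 1377 - (25760 + (51133 + 1219/87)) = 1377 - (25760 + 4449790/87) = 1377 - 1*6690910/87 = 1377 - 6690910/87 = -6571111/87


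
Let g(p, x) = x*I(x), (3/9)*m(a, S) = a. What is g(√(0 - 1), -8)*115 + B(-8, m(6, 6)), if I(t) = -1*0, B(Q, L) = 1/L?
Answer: 1/18 ≈ 0.055556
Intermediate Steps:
m(a, S) = 3*a
I(t) = 0
g(p, x) = 0 (g(p, x) = x*0 = 0)
g(√(0 - 1), -8)*115 + B(-8, m(6, 6)) = 0*115 + 1/(3*6) = 0 + 1/18 = 1/18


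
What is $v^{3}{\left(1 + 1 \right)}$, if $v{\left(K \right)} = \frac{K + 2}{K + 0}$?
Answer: $8$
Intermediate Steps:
$v{\left(K \right)} = \frac{2 + K}{K}$
$v^{3}{\left(1 + 1 \right)} = \left(\frac{2 + \left(1 + 1\right)}{1 + 1}\right)^{3} = \left(\frac{2 + 2}{2}\right)^{3} = \left(\frac{1}{2} \cdot 4\right)^{3} = 2^{3} = 8$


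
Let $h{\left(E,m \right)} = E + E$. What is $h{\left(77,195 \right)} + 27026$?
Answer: $27180$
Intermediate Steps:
$h{\left(E,m \right)} = 2 E$
$h{\left(77,195 \right)} + 27026 = 2 \cdot 77 + 27026 = 154 + 27026 = 27180$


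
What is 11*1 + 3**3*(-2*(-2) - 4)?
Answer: 11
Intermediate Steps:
11*1 + 3**3*(-2*(-2) - 4) = 11 + 27*(4 - 4) = 11 + 27*0 = 11 + 0 = 11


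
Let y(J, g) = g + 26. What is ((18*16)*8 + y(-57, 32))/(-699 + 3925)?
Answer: 1181/1613 ≈ 0.73218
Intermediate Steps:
y(J, g) = 26 + g
((18*16)*8 + y(-57, 32))/(-699 + 3925) = ((18*16)*8 + (26 + 32))/(-699 + 3925) = (288*8 + 58)/3226 = (2304 + 58)*(1/3226) = 2362*(1/3226) = 1181/1613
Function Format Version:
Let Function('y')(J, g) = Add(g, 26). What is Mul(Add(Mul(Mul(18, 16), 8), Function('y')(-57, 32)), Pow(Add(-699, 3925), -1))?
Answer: Rational(1181, 1613) ≈ 0.73218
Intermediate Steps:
Function('y')(J, g) = Add(26, g)
Mul(Add(Mul(Mul(18, 16), 8), Function('y')(-57, 32)), Pow(Add(-699, 3925), -1)) = Mul(Add(Mul(Mul(18, 16), 8), Add(26, 32)), Pow(Add(-699, 3925), -1)) = Mul(Add(Mul(288, 8), 58), Pow(3226, -1)) = Mul(Add(2304, 58), Rational(1, 3226)) = Mul(2362, Rational(1, 3226)) = Rational(1181, 1613)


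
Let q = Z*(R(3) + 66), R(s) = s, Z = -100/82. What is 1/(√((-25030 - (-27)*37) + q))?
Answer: -I*√40537561/988721 ≈ -0.0064395*I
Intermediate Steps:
Z = -50/41 (Z = -100*1/82 = -50/41 ≈ -1.2195)
q = -3450/41 (q = -50*(3 + 66)/41 = -50/41*69 = -3450/41 ≈ -84.146)
1/(√((-25030 - (-27)*37) + q)) = 1/(√((-25030 - (-27)*37) - 3450/41)) = 1/(√((-25030 - 1*(-999)) - 3450/41)) = 1/(√((-25030 + 999) - 3450/41)) = 1/(√(-24031 - 3450/41)) = 1/(√(-988721/41)) = 1/(I*√40537561/41) = -I*√40537561/988721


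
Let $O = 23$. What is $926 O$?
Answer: $21298$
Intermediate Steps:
$926 O = 926 \cdot 23 = 21298$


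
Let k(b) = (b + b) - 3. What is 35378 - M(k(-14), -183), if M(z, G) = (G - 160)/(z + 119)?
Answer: 3113607/88 ≈ 35382.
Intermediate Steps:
k(b) = -3 + 2*b (k(b) = 2*b - 3 = -3 + 2*b)
M(z, G) = (-160 + G)/(119 + z)
35378 - M(k(-14), -183) = 35378 - (-160 - 183)/(119 + (-3 + 2*(-14))) = 35378 - (-343)/(119 + (-3 - 28)) = 35378 - (-343)/(119 - 31) = 35378 - (-343)/88 = 35378 - 1*(-343/88) = 35378 + 343/88 = 3113607/88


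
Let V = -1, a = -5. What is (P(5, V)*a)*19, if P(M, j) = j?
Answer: 95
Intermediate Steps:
(P(5, V)*a)*19 = -1*(-5)*19 = 5*19 = 95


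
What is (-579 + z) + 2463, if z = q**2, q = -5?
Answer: 1909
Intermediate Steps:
z = 25 (z = (-5)**2 = 25)
(-579 + z) + 2463 = (-579 + 25) + 2463 = -554 + 2463 = 1909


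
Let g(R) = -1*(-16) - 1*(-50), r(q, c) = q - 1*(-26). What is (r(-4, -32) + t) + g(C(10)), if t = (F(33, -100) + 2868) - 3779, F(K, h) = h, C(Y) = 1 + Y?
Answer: -923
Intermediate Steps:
r(q, c) = 26 + q (r(q, c) = q + 26 = 26 + q)
g(R) = 66 (g(R) = 16 + 50 = 66)
t = -1011 (t = (-100 + 2868) - 3779 = 2768 - 3779 = -1011)
(r(-4, -32) + t) + g(C(10)) = ((26 - 4) - 1011) + 66 = (22 - 1011) + 66 = -989 + 66 = -923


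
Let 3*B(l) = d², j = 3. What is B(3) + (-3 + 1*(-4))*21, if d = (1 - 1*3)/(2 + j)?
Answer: -11021/75 ≈ -146.95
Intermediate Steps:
d = -⅖ (d = (1 - 1*3)/(2 + 3) = (1 - 3)/5 = -2*⅕ = -⅖ ≈ -0.40000)
B(l) = 4/75 (B(l) = (-⅖)²/3 = (⅓)*(4/25) = 4/75)
B(3) + (-3 + 1*(-4))*21 = 4/75 + (-3 + 1*(-4))*21 = 4/75 + (-3 - 4)*21 = 4/75 - 7*21 = 4/75 - 147 = -11021/75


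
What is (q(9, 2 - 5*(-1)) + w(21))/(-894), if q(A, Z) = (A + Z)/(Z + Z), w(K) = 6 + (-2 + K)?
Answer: -61/2086 ≈ -0.029243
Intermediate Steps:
w(K) = 4 + K
q(A, Z) = (A + Z)/(2*Z) (q(A, Z) = (A + Z)/((2*Z)) = (A + Z)*(1/(2*Z)) = (A + Z)/(2*Z))
(q(9, 2 - 5*(-1)) + w(21))/(-894) = ((9 + (2 - 5*(-1)))/(2*(2 - 5*(-1))) + (4 + 21))/(-894) = ((9 + (2 + 5))/(2*(2 + 5)) + 25)*(-1/894) = ((½)*(9 + 7)/7 + 25)*(-1/894) = ((½)*(⅐)*16 + 25)*(-1/894) = (8/7 + 25)*(-1/894) = (183/7)*(-1/894) = -61/2086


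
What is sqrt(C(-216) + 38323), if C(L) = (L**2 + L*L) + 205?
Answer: 16*sqrt(515) ≈ 363.10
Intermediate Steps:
C(L) = 205 + 2*L**2 (C(L) = (L**2 + L**2) + 205 = 2*L**2 + 205 = 205 + 2*L**2)
sqrt(C(-216) + 38323) = sqrt((205 + 2*(-216)**2) + 38323) = sqrt((205 + 2*46656) + 38323) = sqrt((205 + 93312) + 38323) = sqrt(93517 + 38323) = sqrt(131840) = 16*sqrt(515)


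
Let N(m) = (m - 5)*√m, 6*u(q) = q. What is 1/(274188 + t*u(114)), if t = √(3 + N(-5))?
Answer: 1/(274188 + 19*√(3 - 10*I*√5)) ≈ 3.6462e-6 + 7.9e-10*I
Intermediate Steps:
u(q) = q/6
N(m) = √m*(-5 + m) (N(m) = (-5 + m)*√m = √m*(-5 + m))
t = √(3 - 10*I*√5) (t = √(3 + √(-5)*(-5 - 5)) = √(3 + (I*√5)*(-10)) = √(3 - 10*I*√5) ≈ 3.575 - 3.1274*I)
1/(274188 + t*u(114)) = 1/(274188 + √(3 - 10*I*√5)*((⅙)*114)) = 1/(274188 + √(3 - 10*I*√5)*19) = 1/(274188 + 19*√(3 - 10*I*√5))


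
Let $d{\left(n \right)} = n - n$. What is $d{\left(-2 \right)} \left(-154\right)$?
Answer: $0$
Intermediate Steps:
$d{\left(n \right)} = 0$
$d{\left(-2 \right)} \left(-154\right) = 0 \left(-154\right) = 0$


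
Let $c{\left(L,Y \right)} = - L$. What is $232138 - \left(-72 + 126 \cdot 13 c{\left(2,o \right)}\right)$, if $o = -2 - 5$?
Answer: $235486$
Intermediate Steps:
$o = -7$ ($o = -2 - 5 = -7$)
$232138 - \left(-72 + 126 \cdot 13 c{\left(2,o \right)}\right) = 232138 - \left(-72 + 126 \cdot 13 \left(\left(-1\right) 2\right)\right) = 232138 - \left(-72 + 126 \cdot 13 \left(-2\right)\right) = 232138 + \left(\left(-126\right) \left(-26\right) + 72\right) = 232138 + \left(3276 + 72\right) = 232138 + 3348 = 235486$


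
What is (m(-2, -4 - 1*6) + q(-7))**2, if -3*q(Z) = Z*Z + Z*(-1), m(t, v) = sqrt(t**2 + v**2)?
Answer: 4072/9 - 224*sqrt(26)/3 ≈ 71.718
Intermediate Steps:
q(Z) = -Z**2/3 + Z/3 (q(Z) = -(Z*Z + Z*(-1))/3 = -(Z**2 - Z)/3 = -Z**2/3 + Z/3)
(m(-2, -4 - 1*6) + q(-7))**2 = (sqrt((-2)**2 + (-4 - 1*6)**2) + (1/3)*(-7)*(1 - 1*(-7)))**2 = (sqrt(4 + (-4 - 6)**2) + (1/3)*(-7)*(1 + 7))**2 = (sqrt(4 + (-10)**2) + (1/3)*(-7)*8)**2 = (sqrt(4 + 100) - 56/3)**2 = (sqrt(104) - 56/3)**2 = (2*sqrt(26) - 56/3)**2 = (-56/3 + 2*sqrt(26))**2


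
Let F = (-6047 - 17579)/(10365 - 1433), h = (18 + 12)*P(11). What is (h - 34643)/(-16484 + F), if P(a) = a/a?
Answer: 154581658/73629357 ≈ 2.0995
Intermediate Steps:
P(a) = 1
h = 30 (h = (18 + 12)*1 = 30*1 = 30)
F = -11813/4466 (F = -23626/8932 = -23626*1/8932 = -11813/4466 ≈ -2.6451)
(h - 34643)/(-16484 + F) = (30 - 34643)/(-16484 - 11813/4466) = -34613/(-73629357/4466) = -34613*(-4466/73629357) = 154581658/73629357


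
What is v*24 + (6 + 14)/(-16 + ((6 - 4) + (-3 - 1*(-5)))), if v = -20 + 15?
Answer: -365/3 ≈ -121.67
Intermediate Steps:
v = -5
v*24 + (6 + 14)/(-16 + ((6 - 4) + (-3 - 1*(-5)))) = -5*24 + (6 + 14)/(-16 + ((6 - 4) + (-3 - 1*(-5)))) = -120 + 20/(-16 + (2 + (-3 + 5))) = -120 + 20/(-16 + (2 + 2)) = -120 + 20/(-16 + 4) = -120 + 20/(-12) = -120 + 20*(-1/12) = -120 - 5/3 = -365/3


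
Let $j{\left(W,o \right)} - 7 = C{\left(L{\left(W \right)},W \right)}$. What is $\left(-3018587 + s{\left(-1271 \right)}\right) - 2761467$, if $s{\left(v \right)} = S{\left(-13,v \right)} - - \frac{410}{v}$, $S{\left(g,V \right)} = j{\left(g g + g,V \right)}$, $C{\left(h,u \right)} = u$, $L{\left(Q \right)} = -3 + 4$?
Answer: $- \frac{179176631}{31} \approx -5.7799 \cdot 10^{6}$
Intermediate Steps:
$L{\left(Q \right)} = 1$
$j{\left(W,o \right)} = 7 + W$
$S{\left(g,V \right)} = 7 + g + g^{2}$ ($S{\left(g,V \right)} = 7 + \left(g g + g\right) = 7 + \left(g^{2} + g\right) = 7 + \left(g + g^{2}\right) = 7 + g + g^{2}$)
$s{\left(v \right)} = 163 + \frac{410}{v}$ ($s{\left(v \right)} = \left(7 - 13 \left(1 - 13\right)\right) - - \frac{410}{v} = \left(7 - -156\right) + \frac{410}{v} = \left(7 + 156\right) + \frac{410}{v} = 163 + \frac{410}{v}$)
$\left(-3018587 + s{\left(-1271 \right)}\right) - 2761467 = \left(-3018587 + \left(163 + \frac{410}{-1271}\right)\right) - 2761467 = \left(-3018587 + \left(163 + 410 \left(- \frac{1}{1271}\right)\right)\right) - 2761467 = \left(-3018587 + \left(163 - \frac{10}{31}\right)\right) - 2761467 = \left(-3018587 + \frac{5043}{31}\right) - 2761467 = - \frac{93571154}{31} - 2761467 = - \frac{179176631}{31}$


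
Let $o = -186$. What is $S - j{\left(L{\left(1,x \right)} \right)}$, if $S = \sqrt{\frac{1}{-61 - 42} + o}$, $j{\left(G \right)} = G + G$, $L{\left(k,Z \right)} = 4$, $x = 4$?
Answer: $-8 + \frac{7 i \sqrt{40273}}{103} \approx -8.0 + 13.639 i$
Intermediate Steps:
$j{\left(G \right)} = 2 G$
$S = \frac{7 i \sqrt{40273}}{103}$ ($S = \sqrt{\frac{1}{-61 - 42} - 186} = \sqrt{\frac{1}{-103} - 186} = \sqrt{- \frac{1}{103} - 186} = \sqrt{- \frac{19159}{103}} = \frac{7 i \sqrt{40273}}{103} \approx 13.639 i$)
$S - j{\left(L{\left(1,x \right)} \right)} = \frac{7 i \sqrt{40273}}{103} - 2 \cdot 4 = \frac{7 i \sqrt{40273}}{103} - 8 = -8 + \frac{7 i \sqrt{40273}}{103}$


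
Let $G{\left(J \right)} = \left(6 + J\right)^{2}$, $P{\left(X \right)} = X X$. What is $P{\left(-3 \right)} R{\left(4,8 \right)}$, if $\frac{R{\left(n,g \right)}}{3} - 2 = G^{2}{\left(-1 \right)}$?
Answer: $16929$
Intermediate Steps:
$P{\left(X \right)} = X^{2}$
$R{\left(n,g \right)} = 1881$ ($R{\left(n,g \right)} = 6 + 3 \left(\left(6 - 1\right)^{2}\right)^{2} = 6 + 3 \left(5^{2}\right)^{2} = 6 + 3 \cdot 25^{2} = 6 + 3 \cdot 625 = 6 + 1875 = 1881$)
$P{\left(-3 \right)} R{\left(4,8 \right)} = \left(-3\right)^{2} \cdot 1881 = 9 \cdot 1881 = 16929$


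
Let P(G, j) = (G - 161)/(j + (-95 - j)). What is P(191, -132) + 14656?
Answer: 278458/19 ≈ 14656.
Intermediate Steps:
P(G, j) = 161/95 - G/95 (P(G, j) = (-161 + G)/(-95) = (-161 + G)*(-1/95) = 161/95 - G/95)
P(191, -132) + 14656 = (161/95 - 1/95*191) + 14656 = (161/95 - 191/95) + 14656 = -6/19 + 14656 = 278458/19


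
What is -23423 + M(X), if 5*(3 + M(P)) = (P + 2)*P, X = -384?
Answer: 29558/5 ≈ 5911.6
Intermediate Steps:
M(P) = -3 + P*(2 + P)/5 (M(P) = -3 + ((P + 2)*P)/5 = -3 + ((2 + P)*P)/5 = -3 + (P*(2 + P))/5 = -3 + P*(2 + P)/5)
-23423 + M(X) = -23423 + (-3 + (⅕)*(-384)² + (⅖)*(-384)) = -23423 + (-3 + (⅕)*147456 - 768/5) = -23423 + (-3 + 147456/5 - 768/5) = -23423 + 146673/5 = 29558/5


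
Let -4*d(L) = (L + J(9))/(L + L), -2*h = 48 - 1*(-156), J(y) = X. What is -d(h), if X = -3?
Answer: 35/272 ≈ 0.12868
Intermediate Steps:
J(y) = -3
h = -102 (h = -(48 - 1*(-156))/2 = -(48 + 156)/2 = -½*204 = -102)
d(L) = -(-3 + L)/(8*L) (d(L) = -(L - 3)/(4*(L + L)) = -(-3 + L)/(4*(2*L)) = -(-3 + L)*1/(2*L)/4 = -(-3 + L)/(8*L))
-d(h) = -(3 - 1*(-102))/(8*(-102)) = -(-1)*(3 + 102)/(8*102) = -(-1)*105/(8*102) = -1*(-35/272) = 35/272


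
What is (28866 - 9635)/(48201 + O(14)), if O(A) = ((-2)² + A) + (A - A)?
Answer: 19231/48219 ≈ 0.39883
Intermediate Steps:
O(A) = 4 + A (O(A) = (4 + A) + 0 = 4 + A)
(28866 - 9635)/(48201 + O(14)) = (28866 - 9635)/(48201 + (4 + 14)) = 19231/(48201 + 18) = 19231/48219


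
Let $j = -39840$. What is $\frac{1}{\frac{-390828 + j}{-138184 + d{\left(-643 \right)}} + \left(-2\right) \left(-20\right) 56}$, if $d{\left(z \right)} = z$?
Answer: $\frac{138827}{311403148} \approx 0.00044581$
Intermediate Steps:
$\frac{1}{\frac{-390828 + j}{-138184 + d{\left(-643 \right)}} + \left(-2\right) \left(-20\right) 56} = \frac{1}{\frac{-390828 - 39840}{-138184 - 643} + \left(-2\right) \left(-20\right) 56} = \frac{1}{- \frac{430668}{-138827} + 40 \cdot 56} = \frac{1}{\left(-430668\right) \left(- \frac{1}{138827}\right) + 2240} = \frac{1}{\frac{430668}{138827} + 2240} = \frac{1}{\frac{311403148}{138827}} = \frac{138827}{311403148}$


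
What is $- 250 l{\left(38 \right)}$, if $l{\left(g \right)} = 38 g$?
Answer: $-361000$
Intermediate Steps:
$- 250 l{\left(38 \right)} = - 250 \cdot 38 \cdot 38 = \left(-250\right) 1444 = -361000$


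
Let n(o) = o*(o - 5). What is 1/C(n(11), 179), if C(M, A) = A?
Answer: 1/179 ≈ 0.0055866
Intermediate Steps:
n(o) = o*(-5 + o)
1/C(n(11), 179) = 1/179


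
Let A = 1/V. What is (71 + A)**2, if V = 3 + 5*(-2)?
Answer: 246016/49 ≈ 5020.7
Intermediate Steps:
V = -7 (V = 3 - 10 = -7)
A = -1/7 (A = 1/(-7) = -1/7 ≈ -0.14286)
(71 + A)**2 = (71 - 1/7)**2 = (496/7)**2 = 246016/49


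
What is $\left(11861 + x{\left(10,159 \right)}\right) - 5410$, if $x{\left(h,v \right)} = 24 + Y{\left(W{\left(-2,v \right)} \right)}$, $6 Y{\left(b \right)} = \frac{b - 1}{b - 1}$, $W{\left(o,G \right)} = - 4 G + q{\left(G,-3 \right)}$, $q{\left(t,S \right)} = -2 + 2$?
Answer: $\frac{38851}{6} \approx 6475.2$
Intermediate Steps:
$q{\left(t,S \right)} = 0$
$W{\left(o,G \right)} = - 4 G$ ($W{\left(o,G \right)} = - 4 G + 0 = - 4 G$)
$Y{\left(b \right)} = \frac{1}{6}$ ($Y{\left(b \right)} = \frac{\left(b - 1\right) \frac{1}{b - 1}}{6} = \frac{\left(-1 + b\right) \frac{1}{-1 + b}}{6} = \frac{1}{6} \cdot 1 = \frac{1}{6}$)
$x{\left(h,v \right)} = \frac{145}{6}$ ($x{\left(h,v \right)} = 24 + \frac{1}{6} = \frac{145}{6}$)
$\left(11861 + x{\left(10,159 \right)}\right) - 5410 = \left(11861 + \frac{145}{6}\right) - 5410 = \frac{71311}{6} - 5410 = \frac{38851}{6}$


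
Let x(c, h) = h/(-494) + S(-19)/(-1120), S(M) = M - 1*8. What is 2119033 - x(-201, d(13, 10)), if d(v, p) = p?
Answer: 586209288051/276640 ≈ 2.1190e+6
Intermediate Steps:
S(M) = -8 + M (S(M) = M - 8 = -8 + M)
x(c, h) = 27/1120 - h/494 (x(c, h) = h/(-494) + (-8 - 19)/(-1120) = h*(-1/494) - 27*(-1/1120) = -h/494 + 27/1120 = 27/1120 - h/494)
2119033 - x(-201, d(13, 10)) = 2119033 - (27/1120 - 1/494*10) = 2119033 - (27/1120 - 5/247) = 2119033 - 1*1069/276640 = 2119033 - 1069/276640 = 586209288051/276640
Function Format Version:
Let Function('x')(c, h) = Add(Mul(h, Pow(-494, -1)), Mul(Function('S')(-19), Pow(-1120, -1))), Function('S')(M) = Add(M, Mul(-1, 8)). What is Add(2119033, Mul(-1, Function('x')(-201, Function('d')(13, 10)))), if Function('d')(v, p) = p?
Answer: Rational(586209288051, 276640) ≈ 2.1190e+6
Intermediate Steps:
Function('S')(M) = Add(-8, M) (Function('S')(M) = Add(M, -8) = Add(-8, M))
Function('x')(c, h) = Add(Rational(27, 1120), Mul(Rational(-1, 494), h)) (Function('x')(c, h) = Add(Mul(h, Pow(-494, -1)), Mul(Add(-8, -19), Pow(-1120, -1))) = Add(Mul(h, Rational(-1, 494)), Mul(-27, Rational(-1, 1120))) = Add(Mul(Rational(-1, 494), h), Rational(27, 1120)) = Add(Rational(27, 1120), Mul(Rational(-1, 494), h)))
Add(2119033, Mul(-1, Function('x')(-201, Function('d')(13, 10)))) = Add(2119033, Mul(-1, Add(Rational(27, 1120), Mul(Rational(-1, 494), 10)))) = Add(2119033, Mul(-1, Add(Rational(27, 1120), Rational(-5, 247)))) = Add(2119033, Mul(-1, Rational(1069, 276640))) = Add(2119033, Rational(-1069, 276640)) = Rational(586209288051, 276640)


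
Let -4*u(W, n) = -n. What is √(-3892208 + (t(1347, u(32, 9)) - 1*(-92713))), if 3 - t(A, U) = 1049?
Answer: I*√3800541 ≈ 1949.5*I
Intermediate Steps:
u(W, n) = n/4 (u(W, n) = -(-1)*n/4 = n/4)
t(A, U) = -1046 (t(A, U) = 3 - 1*1049 = 3 - 1049 = -1046)
√(-3892208 + (t(1347, u(32, 9)) - 1*(-92713))) = √(-3892208 + (-1046 - 1*(-92713))) = √(-3892208 + (-1046 + 92713)) = √(-3892208 + 91667) = √(-3800541) = I*√3800541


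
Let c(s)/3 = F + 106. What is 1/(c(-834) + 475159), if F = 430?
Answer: 1/476767 ≈ 2.0975e-6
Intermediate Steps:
c(s) = 1608 (c(s) = 3*(430 + 106) = 3*536 = 1608)
1/(c(-834) + 475159) = 1/(1608 + 475159) = 1/476767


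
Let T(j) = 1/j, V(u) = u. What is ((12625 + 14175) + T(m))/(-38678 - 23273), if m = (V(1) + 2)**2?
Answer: -241201/557559 ≈ -0.43260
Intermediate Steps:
m = 9 (m = (1 + 2)**2 = 3**2 = 9)
((12625 + 14175) + T(m))/(-38678 - 23273) = ((12625 + 14175) + 1/9)/(-38678 - 23273) = (26800 + 1/9)/(-61951) = (241201/9)*(-1/61951) = -241201/557559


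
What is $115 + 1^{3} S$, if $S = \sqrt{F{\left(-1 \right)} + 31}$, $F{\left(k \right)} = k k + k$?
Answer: $115 + \sqrt{31} \approx 120.57$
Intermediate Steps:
$F{\left(k \right)} = k + k^{2}$ ($F{\left(k \right)} = k^{2} + k = k + k^{2}$)
$S = \sqrt{31}$ ($S = \sqrt{- (1 - 1) + 31} = \sqrt{\left(-1\right) 0 + 31} = \sqrt{0 + 31} = \sqrt{31} \approx 5.5678$)
$115 + 1^{3} S = 115 + 1^{3} \sqrt{31} = 115 + 1 \sqrt{31} = 115 + \sqrt{31}$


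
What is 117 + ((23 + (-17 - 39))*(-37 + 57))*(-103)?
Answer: 68097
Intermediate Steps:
117 + ((23 + (-17 - 39))*(-37 + 57))*(-103) = 117 + ((23 - 56)*20)*(-103) = 117 - 33*20*(-103) = 117 - 660*(-103) = 117 + 67980 = 68097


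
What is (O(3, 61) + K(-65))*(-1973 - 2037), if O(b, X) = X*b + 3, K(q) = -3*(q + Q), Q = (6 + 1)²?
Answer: -938340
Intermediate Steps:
Q = 49 (Q = 7² = 49)
K(q) = -147 - 3*q (K(q) = -3*(q + 49) = -3*(49 + q) = -147 - 3*q)
O(b, X) = 3 + X*b
(O(3, 61) + K(-65))*(-1973 - 2037) = ((3 + 61*3) + (-147 - 3*(-65)))*(-1973 - 2037) = ((3 + 183) + (-147 + 195))*(-4010) = (186 + 48)*(-4010) = 234*(-4010) = -938340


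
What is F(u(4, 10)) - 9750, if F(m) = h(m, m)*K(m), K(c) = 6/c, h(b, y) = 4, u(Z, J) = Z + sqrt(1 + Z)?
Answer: -107154/11 - 24*sqrt(5)/11 ≈ -9746.2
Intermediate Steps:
F(m) = 24/m (F(m) = 4*(6/m) = 24/m)
F(u(4, 10)) - 9750 = 24/(4 + sqrt(1 + 4)) - 9750 = 24/(4 + sqrt(5)) - 9750 = -9750 + 24/(4 + sqrt(5))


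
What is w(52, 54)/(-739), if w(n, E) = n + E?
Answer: -106/739 ≈ -0.14344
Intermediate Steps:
w(n, E) = E + n
w(52, 54)/(-739) = (54 + 52)/(-739) = 106*(-1/739) = -106/739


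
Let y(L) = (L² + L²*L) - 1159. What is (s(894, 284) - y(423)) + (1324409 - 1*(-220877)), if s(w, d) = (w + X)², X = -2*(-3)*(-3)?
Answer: -73552075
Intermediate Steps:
y(L) = -1159 + L² + L³ (y(L) = (L² + L³) - 1159 = -1159 + L² + L³)
X = -18 (X = 6*(-3) = -18)
s(w, d) = (-18 + w)² (s(w, d) = (w - 18)² = (-18 + w)²)
(s(894, 284) - y(423)) + (1324409 - 1*(-220877)) = ((-18 + 894)² - (-1159 + 423² + 423³)) + (1324409 - 1*(-220877)) = (876² - (-1159 + 178929 + 75686967)) + (1324409 + 220877) = (767376 - 1*75864737) + 1545286 = (767376 - 75864737) + 1545286 = -75097361 + 1545286 = -73552075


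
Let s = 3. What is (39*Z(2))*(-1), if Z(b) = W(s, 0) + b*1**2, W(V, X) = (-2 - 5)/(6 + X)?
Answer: -65/2 ≈ -32.500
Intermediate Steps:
W(V, X) = -7/(6 + X)
Z(b) = -7/6 + b (Z(b) = -7/(6 + 0) + b*1**2 = -7/6 + b*1 = -7*1/6 + b = -7/6 + b)
(39*Z(2))*(-1) = (39*(-7/6 + 2))*(-1) = (39*(5/6))*(-1) = (65/2)*(-1) = -65/2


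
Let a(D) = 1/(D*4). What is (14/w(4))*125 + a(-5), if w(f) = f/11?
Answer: 96249/20 ≈ 4812.5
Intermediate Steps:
w(f) = f/11 (w(f) = f*(1/11) = f/11)
a(D) = 1/(4*D)
(14/w(4))*125 + a(-5) = (14/(((1/11)*4)))*125 + (1/4)/(-5) = (14/(4/11))*125 + (1/4)*(-1/5) = (14*(11/4))*125 - 1/20 = (77/2)*125 - 1/20 = 9625/2 - 1/20 = 96249/20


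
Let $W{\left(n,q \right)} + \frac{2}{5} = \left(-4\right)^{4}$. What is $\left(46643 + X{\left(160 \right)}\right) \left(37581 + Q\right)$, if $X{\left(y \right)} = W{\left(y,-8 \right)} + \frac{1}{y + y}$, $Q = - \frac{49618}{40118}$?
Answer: $\frac{1131288059558591}{641888} \approx 1.7624 \cdot 10^{9}$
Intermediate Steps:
$Q = - \frac{24809}{20059}$ ($Q = \left(-49618\right) \frac{1}{40118} = - \frac{24809}{20059} \approx -1.2368$)
$W{\left(n,q \right)} = \frac{1278}{5}$ ($W{\left(n,q \right)} = - \frac{2}{5} + \left(-4\right)^{4} = - \frac{2}{5} + 256 = \frac{1278}{5}$)
$X{\left(y \right)} = \frac{1278}{5} + \frac{1}{2 y}$ ($X{\left(y \right)} = \frac{1278}{5} + \frac{1}{y + y} = \frac{1278}{5} + \frac{1}{2 y}$)
$\left(46643 + X{\left(160 \right)}\right) \left(37581 + Q\right) = \left(46643 + \frac{5 + 2556 \cdot 160}{10 \cdot 160}\right) \left(37581 - \frac{24809}{20059}\right) = \left(46643 + \frac{1}{10} \cdot \frac{1}{160} \left(5 + 408960\right)\right) \frac{753812470}{20059} = \left(46643 + \frac{1}{10} \cdot \frac{1}{160} \cdot 408965\right) \frac{753812470}{20059} = \left(46643 + \frac{81793}{320}\right) \frac{753812470}{20059} = \frac{15007553}{320} \cdot \frac{753812470}{20059} = \frac{1131288059558591}{641888}$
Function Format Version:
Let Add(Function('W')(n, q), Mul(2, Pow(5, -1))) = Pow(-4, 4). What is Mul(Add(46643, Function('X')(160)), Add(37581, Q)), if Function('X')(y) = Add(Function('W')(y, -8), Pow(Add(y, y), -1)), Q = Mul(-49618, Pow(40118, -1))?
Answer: Rational(1131288059558591, 641888) ≈ 1.7624e+9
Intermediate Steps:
Q = Rational(-24809, 20059) (Q = Mul(-49618, Rational(1, 40118)) = Rational(-24809, 20059) ≈ -1.2368)
Function('W')(n, q) = Rational(1278, 5) (Function('W')(n, q) = Add(Rational(-2, 5), Pow(-4, 4)) = Add(Rational(-2, 5), 256) = Rational(1278, 5))
Function('X')(y) = Add(Rational(1278, 5), Mul(Rational(1, 2), Pow(y, -1))) (Function('X')(y) = Add(Rational(1278, 5), Pow(Add(y, y), -1)) = Add(Rational(1278, 5), Pow(Mul(2, y), -1)) = Add(Rational(1278, 5), Mul(Rational(1, 2), Pow(y, -1))))
Mul(Add(46643, Function('X')(160)), Add(37581, Q)) = Mul(Add(46643, Mul(Rational(1, 10), Pow(160, -1), Add(5, Mul(2556, 160)))), Add(37581, Rational(-24809, 20059))) = Mul(Add(46643, Mul(Rational(1, 10), Rational(1, 160), Add(5, 408960))), Rational(753812470, 20059)) = Mul(Add(46643, Mul(Rational(1, 10), Rational(1, 160), 408965)), Rational(753812470, 20059)) = Mul(Add(46643, Rational(81793, 320)), Rational(753812470, 20059)) = Mul(Rational(15007553, 320), Rational(753812470, 20059)) = Rational(1131288059558591, 641888)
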